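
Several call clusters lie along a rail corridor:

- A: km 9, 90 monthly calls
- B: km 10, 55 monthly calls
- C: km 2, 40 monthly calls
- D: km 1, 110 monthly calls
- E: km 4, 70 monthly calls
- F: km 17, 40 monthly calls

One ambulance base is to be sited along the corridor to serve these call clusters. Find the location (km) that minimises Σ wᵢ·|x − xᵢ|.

x = 4

For a sum of weighted absolute distances on a line, the optimum is the weighted median (not the mean). Total weight W = 405; half-weight = 202.5.
Sort by position and accumulate weight:
  km 1 (D, w=110) → cum 110
  km 2 (C, w=40) → cum 150
  km 4 (E, w=70) → cum 220  ≥ 202.5 → median here
  km 9 (A, w=90) → cum 310
  km 10 (B, w=55) → cum 365
  km 17 (F, w=40) → cum 405
Optimal location: km 4.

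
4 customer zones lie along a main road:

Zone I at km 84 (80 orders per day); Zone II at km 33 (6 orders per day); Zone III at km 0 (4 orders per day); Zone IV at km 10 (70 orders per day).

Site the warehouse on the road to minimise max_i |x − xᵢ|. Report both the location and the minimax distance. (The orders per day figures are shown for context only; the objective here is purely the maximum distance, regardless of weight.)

location 42, max distance 42

The 1-center on a line is the midpoint of the two extreme points: leftmost at 0, rightmost at 84.
Optimal location = (0 + 84)/2 = 42; maximum distance = (84 − 0)/2 = 42.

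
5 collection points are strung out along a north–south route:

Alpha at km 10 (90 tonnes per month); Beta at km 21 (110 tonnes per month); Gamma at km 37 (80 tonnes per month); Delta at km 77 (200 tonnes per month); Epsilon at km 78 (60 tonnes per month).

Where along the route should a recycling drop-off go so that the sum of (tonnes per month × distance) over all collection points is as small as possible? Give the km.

For a sum of weighted absolute distances on a line, the optimum is the weighted median (not the mean). Total weight W = 540; half-weight = 270.
Sort by position and accumulate weight:
  km 10 (Alpha, w=90) → cum 90
  km 21 (Beta, w=110) → cum 200
  km 37 (Gamma, w=80) → cum 280  ≥ 270 → median here
  km 77 (Delta, w=200) → cum 480
  km 78 (Epsilon, w=60) → cum 540
Optimal location: km 37.

x = 37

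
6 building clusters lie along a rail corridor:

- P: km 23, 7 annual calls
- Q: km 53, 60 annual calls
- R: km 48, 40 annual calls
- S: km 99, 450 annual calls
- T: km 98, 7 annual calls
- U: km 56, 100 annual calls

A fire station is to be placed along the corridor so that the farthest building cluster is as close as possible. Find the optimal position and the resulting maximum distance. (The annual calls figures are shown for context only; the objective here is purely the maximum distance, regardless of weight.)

The 1-center on a line is the midpoint of the two extreme points: leftmost at 23, rightmost at 99.
Optimal location = (23 + 99)/2 = 61; maximum distance = (99 − 23)/2 = 38.

location 61, max distance 38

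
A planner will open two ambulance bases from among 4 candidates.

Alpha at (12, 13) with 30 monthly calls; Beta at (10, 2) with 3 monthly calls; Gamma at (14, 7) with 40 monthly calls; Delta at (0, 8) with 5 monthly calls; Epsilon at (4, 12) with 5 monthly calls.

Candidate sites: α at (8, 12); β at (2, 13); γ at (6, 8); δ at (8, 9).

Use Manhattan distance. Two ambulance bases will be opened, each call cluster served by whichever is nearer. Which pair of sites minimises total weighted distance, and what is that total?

{α, δ}, total 562

Evaluate every pair (each demand assigned to the nearer of the two):
  {α, δ}: total = 562
  {α, γ}: total = 590
  {β, δ}: total = 637
  {γ, δ}: total = 647
  {α, β}: total = 676
  {β, γ}: total = 735
Best pair: {α, δ} with total 562.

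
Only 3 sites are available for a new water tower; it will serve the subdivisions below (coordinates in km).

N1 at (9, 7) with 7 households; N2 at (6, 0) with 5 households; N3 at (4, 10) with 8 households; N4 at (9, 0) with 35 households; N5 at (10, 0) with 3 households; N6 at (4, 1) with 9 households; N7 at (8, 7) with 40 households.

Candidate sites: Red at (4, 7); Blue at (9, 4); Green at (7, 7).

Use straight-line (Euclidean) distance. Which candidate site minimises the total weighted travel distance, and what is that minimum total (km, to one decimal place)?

Blue, total 439.8 km

Total weighted distance at each candidate:
  Red (4, 7): total = 638.1
  Blue (9, 4): total = 439.8
  Green (7, 7): total = 461.3
Minimum is at Blue with total 439.8 km.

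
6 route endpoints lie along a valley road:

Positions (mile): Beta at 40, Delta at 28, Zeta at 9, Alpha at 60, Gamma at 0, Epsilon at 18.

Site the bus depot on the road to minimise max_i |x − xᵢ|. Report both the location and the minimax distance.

location 30, max distance 30

The 1-center on a line is the midpoint of the two extreme points: leftmost at 0, rightmost at 60.
Optimal location = (0 + 60)/2 = 30; maximum distance = (60 − 0)/2 = 30.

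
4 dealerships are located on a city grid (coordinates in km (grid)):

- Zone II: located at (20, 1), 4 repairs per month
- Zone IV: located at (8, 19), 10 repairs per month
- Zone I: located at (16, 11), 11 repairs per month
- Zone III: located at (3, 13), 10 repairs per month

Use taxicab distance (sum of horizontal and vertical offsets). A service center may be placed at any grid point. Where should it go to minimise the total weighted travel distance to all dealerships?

Manhattan distance separates: Σwᵢ(|x−xᵢ|+|y−yᵢ|) = Σwᵢ|x−xᵢ| + Σwᵢ|y−yᵢ|, so x and y are optimised independently as 1-D weighted medians.
Total weight W = 35; half = 17.5.
x-coordinate, sorted with cumulative weight:
  x=3 (Zone III, w=10) cum 10
  x=8 (Zone IV, w=10) cum 20  ← median
  x=16 (Zone I, w=11) cum 31
  x=20 (Zone II, w=4) cum 35
⇒ x* = 8
y-coordinate, sorted with cumulative weight:
  y=1 (Zone II, w=4) cum 4
  y=11 (Zone I, w=11) cum 15
  y=13 (Zone III, w=10) cum 25  ← median
  y=19 (Zone IV, w=10) cum 35
⇒ y* = 13

(8, 13)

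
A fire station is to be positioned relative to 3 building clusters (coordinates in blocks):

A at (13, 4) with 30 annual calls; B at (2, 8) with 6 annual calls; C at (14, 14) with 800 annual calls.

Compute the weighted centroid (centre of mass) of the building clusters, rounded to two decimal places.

The minimiser of Σwᵢ‖p−pᵢ‖² is the weighted centroid p* = (Σwᵢpᵢ)/(Σwᵢ).
Σwᵢ = 836.
Σwᵢxᵢ = 30·13 + 6·2 + 800·14 = 11602.
Σwᵢyᵢ = 30·4 + 6·8 + 800·14 = 11368.
x* = 11602/836 = 13.88, y* = 11368/836 = 13.60.

(13.88, 13.60)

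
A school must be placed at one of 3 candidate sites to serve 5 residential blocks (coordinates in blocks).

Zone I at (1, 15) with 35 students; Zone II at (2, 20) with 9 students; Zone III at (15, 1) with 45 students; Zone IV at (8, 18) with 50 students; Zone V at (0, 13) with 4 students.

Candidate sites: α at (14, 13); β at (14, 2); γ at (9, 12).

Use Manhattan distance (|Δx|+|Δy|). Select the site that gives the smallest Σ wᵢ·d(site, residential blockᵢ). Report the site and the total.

γ, total 1675 blocks

Total weighted distance at each candidate:
  α (14, 13): total = 1887
  β (14, 2): total = 2470
  γ (9, 12): total = 1675
Minimum is at γ with total 1675 blocks.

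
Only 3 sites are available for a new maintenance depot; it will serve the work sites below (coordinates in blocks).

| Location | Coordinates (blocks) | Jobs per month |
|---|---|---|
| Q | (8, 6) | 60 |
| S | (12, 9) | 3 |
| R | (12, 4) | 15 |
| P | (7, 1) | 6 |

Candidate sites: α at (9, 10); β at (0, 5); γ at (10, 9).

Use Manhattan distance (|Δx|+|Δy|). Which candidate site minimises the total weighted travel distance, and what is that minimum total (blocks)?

γ, total 477 blocks

Total weighted distance at each candidate:
  α (9, 10): total = 513
  β (0, 5): total = 849
  γ (10, 9): total = 477
Minimum is at γ with total 477 blocks.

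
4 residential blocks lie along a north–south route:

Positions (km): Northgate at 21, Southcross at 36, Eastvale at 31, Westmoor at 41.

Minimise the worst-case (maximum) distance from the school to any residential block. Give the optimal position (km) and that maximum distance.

The 1-center on a line is the midpoint of the two extreme points: leftmost at 21, rightmost at 41.
Optimal location = (21 + 41)/2 = 31; maximum distance = (41 − 21)/2 = 10.

location 31, max distance 10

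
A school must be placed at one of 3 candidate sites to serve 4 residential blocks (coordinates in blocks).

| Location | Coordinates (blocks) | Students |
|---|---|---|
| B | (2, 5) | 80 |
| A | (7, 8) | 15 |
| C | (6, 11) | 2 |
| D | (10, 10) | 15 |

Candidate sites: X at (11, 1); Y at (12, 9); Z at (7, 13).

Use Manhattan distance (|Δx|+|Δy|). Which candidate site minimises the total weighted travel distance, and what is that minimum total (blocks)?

Z, total 1211 blocks

Total weighted distance at each candidate:
  X (11, 1): total = 1385
  Y (12, 9): total = 1271
  Z (7, 13): total = 1211
Minimum is at Z with total 1211 blocks.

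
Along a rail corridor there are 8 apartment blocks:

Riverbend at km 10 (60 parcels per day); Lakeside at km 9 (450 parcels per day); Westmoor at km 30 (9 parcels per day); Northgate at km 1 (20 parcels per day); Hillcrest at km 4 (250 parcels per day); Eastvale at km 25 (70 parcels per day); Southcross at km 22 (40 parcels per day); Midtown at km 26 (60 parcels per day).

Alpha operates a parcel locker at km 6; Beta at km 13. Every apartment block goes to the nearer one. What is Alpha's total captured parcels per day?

The indifferent point is the midpoint (6+13)/2 = 9.5; apartment blocks left of it (closer to Alpha at 6) go to Alpha, those right go to Beta.
  Northgate at 1 (w=20) → Alpha
  Hillcrest at 4 (w=250) → Alpha
  Lakeside at 9 (w=450) → Alpha
  Riverbend at 10 (w=60) → Beta
  Southcross at 22 (w=40) → Beta
  Eastvale at 25 (w=70) → Beta
  Midtown at 26 (w=60) → Beta
  Westmoor at 30 (w=9) → Beta
Alpha captures 720; Beta captures 239.

720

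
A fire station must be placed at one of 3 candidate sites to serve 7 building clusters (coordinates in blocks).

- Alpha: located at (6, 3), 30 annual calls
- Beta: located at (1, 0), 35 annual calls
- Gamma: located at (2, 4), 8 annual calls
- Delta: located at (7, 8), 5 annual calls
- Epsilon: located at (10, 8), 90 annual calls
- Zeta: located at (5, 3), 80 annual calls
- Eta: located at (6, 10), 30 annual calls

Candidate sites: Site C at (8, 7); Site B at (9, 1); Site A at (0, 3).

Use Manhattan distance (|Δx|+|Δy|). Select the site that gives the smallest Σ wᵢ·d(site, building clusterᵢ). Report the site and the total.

Site C, total 1732 blocks

Total weighted distance at each candidate:
  Site C (8, 7): total = 1732
  Site B (9, 1): total = 2150
  Site A (0, 3): total = 2544
Minimum is at Site C with total 1732 blocks.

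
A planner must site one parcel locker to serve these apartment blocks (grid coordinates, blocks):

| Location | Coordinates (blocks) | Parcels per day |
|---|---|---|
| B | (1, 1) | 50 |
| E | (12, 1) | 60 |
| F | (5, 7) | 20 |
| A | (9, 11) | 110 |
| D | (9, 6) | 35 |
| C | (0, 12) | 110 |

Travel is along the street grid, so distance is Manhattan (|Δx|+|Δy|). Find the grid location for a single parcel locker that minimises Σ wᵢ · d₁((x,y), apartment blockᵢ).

Manhattan distance separates: Σwᵢ(|x−xᵢ|+|y−yᵢ|) = Σwᵢ|x−xᵢ| + Σwᵢ|y−yᵢ|, so x and y are optimised independently as 1-D weighted medians.
Total weight W = 385; half = 192.5.
x-coordinate, sorted with cumulative weight:
  x=0 (C, w=110) cum 110
  x=1 (B, w=50) cum 160
  x=5 (F, w=20) cum 180
  x=9 (A, w=110) cum 290  ← median
  x=9 (D, w=35) cum 325
  x=12 (E, w=60) cum 385
⇒ x* = 9
y-coordinate, sorted with cumulative weight:
  y=1 (B, w=50) cum 50
  y=1 (E, w=60) cum 110
  y=6 (D, w=35) cum 145
  y=7 (F, w=20) cum 165
  y=11 (A, w=110) cum 275  ← median
  y=12 (C, w=110) cum 385
⇒ y* = 11

(9, 11)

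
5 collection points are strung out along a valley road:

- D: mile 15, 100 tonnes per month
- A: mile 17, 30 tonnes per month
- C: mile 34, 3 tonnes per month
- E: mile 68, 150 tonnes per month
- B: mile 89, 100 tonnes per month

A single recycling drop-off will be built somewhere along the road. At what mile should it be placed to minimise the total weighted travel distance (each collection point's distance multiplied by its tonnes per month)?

For a sum of weighted absolute distances on a line, the optimum is the weighted median (not the mean). Total weight W = 383; half-weight = 191.5.
Sort by position and accumulate weight:
  mile 15 (D, w=100) → cum 100
  mile 17 (A, w=30) → cum 130
  mile 34 (C, w=3) → cum 133
  mile 68 (E, w=150) → cum 283  ≥ 191.5 → median here
  mile 89 (B, w=100) → cum 383
Optimal location: mile 68.

x = 68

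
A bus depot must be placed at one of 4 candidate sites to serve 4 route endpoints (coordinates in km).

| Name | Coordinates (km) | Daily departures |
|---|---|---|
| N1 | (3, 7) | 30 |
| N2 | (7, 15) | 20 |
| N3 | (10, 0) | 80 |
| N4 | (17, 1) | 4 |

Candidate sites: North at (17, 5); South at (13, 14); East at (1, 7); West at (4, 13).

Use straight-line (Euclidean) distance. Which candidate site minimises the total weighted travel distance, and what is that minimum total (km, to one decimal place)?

Total weighted distance at each candidate:
  North (17, 5): total = 1411.3
  South (13, 14): total = 1687.7
  East (1, 7): total = 1240.5
  West (4, 13): total = 1470.8
Minimum is at East with total 1240.5 km.

East, total 1240.5 km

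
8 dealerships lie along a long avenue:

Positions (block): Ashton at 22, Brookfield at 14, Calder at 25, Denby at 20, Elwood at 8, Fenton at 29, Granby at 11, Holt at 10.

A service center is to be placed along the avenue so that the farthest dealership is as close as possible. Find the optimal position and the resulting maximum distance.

location 18.5, max distance 10.5

The 1-center on a line is the midpoint of the two extreme points: leftmost at 8, rightmost at 29.
Optimal location = (8 + 29)/2 = 18.5; maximum distance = (29 − 8)/2 = 10.5.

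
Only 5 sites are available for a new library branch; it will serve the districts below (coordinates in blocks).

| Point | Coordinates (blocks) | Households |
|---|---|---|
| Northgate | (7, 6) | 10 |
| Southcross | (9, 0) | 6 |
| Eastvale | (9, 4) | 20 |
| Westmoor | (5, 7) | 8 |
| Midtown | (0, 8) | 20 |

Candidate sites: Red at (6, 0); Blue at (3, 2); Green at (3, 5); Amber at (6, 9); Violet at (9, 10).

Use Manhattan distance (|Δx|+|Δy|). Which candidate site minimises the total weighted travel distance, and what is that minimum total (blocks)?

Green, total 408 blocks

Total weighted distance at each candidate:
  Red (6, 0): total = 572
  Blue (3, 2): total = 524
  Green (3, 5): total = 408
  Amber (6, 9): total = 436
  Violet (9, 10): total = 516
Minimum is at Green with total 408 blocks.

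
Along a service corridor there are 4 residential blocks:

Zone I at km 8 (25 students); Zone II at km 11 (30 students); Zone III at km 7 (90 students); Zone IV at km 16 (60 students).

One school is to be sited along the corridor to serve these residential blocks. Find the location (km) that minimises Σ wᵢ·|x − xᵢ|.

For a sum of weighted absolute distances on a line, the optimum is the weighted median (not the mean). Total weight W = 205; half-weight = 102.5.
Sort by position and accumulate weight:
  km 7 (Zone III, w=90) → cum 90
  km 8 (Zone I, w=25) → cum 115  ≥ 102.5 → median here
  km 11 (Zone II, w=30) → cum 145
  km 16 (Zone IV, w=60) → cum 205
Optimal location: km 8.

x = 8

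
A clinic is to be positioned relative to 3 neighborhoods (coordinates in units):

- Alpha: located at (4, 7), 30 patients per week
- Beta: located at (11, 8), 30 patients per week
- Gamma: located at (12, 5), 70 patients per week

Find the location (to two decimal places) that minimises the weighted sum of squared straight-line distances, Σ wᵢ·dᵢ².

(9.92, 6.15)

The minimiser of Σwᵢ‖p−pᵢ‖² is the weighted centroid p* = (Σwᵢpᵢ)/(Σwᵢ).
Σwᵢ = 130.
Σwᵢxᵢ = 30·4 + 30·11 + 70·12 = 1290.
Σwᵢyᵢ = 30·7 + 30·8 + 70·5 = 800.
x* = 1290/130 = 9.92, y* = 800/130 = 6.15.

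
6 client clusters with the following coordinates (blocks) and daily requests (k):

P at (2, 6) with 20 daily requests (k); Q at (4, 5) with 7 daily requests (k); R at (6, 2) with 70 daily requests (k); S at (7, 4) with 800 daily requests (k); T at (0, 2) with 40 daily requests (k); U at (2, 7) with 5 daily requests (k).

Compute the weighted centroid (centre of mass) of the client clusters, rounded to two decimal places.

The minimiser of Σwᵢ‖p−pᵢ‖² is the weighted centroid p* = (Σwᵢpᵢ)/(Σwᵢ).
Σwᵢ = 942.
Σwᵢxᵢ = 20·2 + 7·4 + 70·6 + 800·7 + 40·0 + 5·2 = 6098.
Σwᵢyᵢ = 20·6 + 7·5 + 70·2 + 800·4 + 40·2 + 5·7 = 3610.
x* = 6098/942 = 6.47, y* = 3610/942 = 3.83.

(6.47, 3.83)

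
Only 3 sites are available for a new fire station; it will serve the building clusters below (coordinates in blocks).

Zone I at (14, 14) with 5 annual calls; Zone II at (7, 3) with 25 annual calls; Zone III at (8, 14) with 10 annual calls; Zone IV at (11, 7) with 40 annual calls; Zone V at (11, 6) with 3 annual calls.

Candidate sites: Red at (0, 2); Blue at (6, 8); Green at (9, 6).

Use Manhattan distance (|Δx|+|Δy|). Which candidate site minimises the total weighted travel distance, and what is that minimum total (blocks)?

Total weighted distance at each candidate:
  Red (0, 2): total = 1215
  Blue (6, 8): total = 561
  Green (9, 6): total = 406
Minimum is at Green with total 406 blocks.

Green, total 406 blocks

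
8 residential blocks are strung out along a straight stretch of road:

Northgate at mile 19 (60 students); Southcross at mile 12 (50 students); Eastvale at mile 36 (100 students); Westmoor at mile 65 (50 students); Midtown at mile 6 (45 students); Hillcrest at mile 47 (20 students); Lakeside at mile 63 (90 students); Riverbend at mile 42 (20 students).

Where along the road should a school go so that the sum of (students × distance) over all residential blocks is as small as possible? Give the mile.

For a sum of weighted absolute distances on a line, the optimum is the weighted median (not the mean). Total weight W = 435; half-weight = 217.5.
Sort by position and accumulate weight:
  mile 6 (Midtown, w=45) → cum 45
  mile 12 (Southcross, w=50) → cum 95
  mile 19 (Northgate, w=60) → cum 155
  mile 36 (Eastvale, w=100) → cum 255  ≥ 217.5 → median here
  mile 42 (Riverbend, w=20) → cum 275
  mile 47 (Hillcrest, w=20) → cum 295
  mile 63 (Lakeside, w=90) → cum 385
  mile 65 (Westmoor, w=50) → cum 435
Optimal location: mile 36.

x = 36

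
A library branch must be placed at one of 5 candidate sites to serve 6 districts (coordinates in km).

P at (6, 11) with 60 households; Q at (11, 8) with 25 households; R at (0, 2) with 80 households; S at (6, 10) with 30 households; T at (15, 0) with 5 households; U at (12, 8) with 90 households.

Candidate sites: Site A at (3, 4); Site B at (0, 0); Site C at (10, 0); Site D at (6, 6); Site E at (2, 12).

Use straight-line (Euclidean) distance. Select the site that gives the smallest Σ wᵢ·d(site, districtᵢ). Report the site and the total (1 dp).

Site D, total 1754.8 km

Total weighted distance at each candidate:
  Site A (3, 4): total = 2119.9
  Site B (0, 0): total = 2974.7
  Site C (10, 0): total = 2810.0
  Site D (6, 6): total = 1754.8
  Site E (2, 12): total = 2501.4
Minimum is at Site D with total 1754.8 km.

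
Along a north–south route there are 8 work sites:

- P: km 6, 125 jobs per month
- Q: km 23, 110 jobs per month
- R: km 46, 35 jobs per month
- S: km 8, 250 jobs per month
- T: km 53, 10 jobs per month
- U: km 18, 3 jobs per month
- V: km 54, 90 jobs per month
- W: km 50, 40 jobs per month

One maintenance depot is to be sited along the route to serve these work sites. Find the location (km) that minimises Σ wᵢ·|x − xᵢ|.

x = 8

For a sum of weighted absolute distances on a line, the optimum is the weighted median (not the mean). Total weight W = 663; half-weight = 331.5.
Sort by position and accumulate weight:
  km 6 (P, w=125) → cum 125
  km 8 (S, w=250) → cum 375  ≥ 331.5 → median here
  km 18 (U, w=3) → cum 378
  km 23 (Q, w=110) → cum 488
  km 46 (R, w=35) → cum 523
  km 50 (W, w=40) → cum 563
  km 53 (T, w=10) → cum 573
  km 54 (V, w=90) → cum 663
Optimal location: km 8.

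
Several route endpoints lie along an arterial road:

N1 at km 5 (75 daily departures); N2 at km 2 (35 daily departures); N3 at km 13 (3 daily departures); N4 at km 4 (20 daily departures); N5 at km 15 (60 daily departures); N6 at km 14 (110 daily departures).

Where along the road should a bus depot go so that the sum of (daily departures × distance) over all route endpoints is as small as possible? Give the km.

x = 14

For a sum of weighted absolute distances on a line, the optimum is the weighted median (not the mean). Total weight W = 303; half-weight = 151.5.
Sort by position and accumulate weight:
  km 2 (N2, w=35) → cum 35
  km 4 (N4, w=20) → cum 55
  km 5 (N1, w=75) → cum 130
  km 13 (N3, w=3) → cum 133
  km 14 (N6, w=110) → cum 243  ≥ 151.5 → median here
  km 15 (N5, w=60) → cum 303
Optimal location: km 14.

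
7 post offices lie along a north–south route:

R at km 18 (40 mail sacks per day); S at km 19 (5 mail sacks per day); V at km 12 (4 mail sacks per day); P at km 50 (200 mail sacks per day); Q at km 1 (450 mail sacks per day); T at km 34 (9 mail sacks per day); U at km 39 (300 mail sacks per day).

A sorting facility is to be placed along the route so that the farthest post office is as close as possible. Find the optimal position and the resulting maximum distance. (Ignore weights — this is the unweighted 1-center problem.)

location 25.5, max distance 24.5

The 1-center on a line is the midpoint of the two extreme points: leftmost at 1, rightmost at 50.
Optimal location = (1 + 50)/2 = 25.5; maximum distance = (50 − 1)/2 = 24.5.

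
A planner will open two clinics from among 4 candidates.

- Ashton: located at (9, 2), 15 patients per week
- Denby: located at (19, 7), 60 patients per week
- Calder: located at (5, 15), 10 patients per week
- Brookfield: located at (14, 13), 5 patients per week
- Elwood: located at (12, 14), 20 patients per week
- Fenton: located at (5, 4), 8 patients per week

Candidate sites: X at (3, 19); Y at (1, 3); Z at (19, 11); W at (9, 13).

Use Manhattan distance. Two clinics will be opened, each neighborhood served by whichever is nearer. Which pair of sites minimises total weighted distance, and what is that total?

Evaluate every pair (each demand assigned to the nearer of the two):
  {Z, W}: total = 674
  {Y, Z}: total = 810
  {X, Z}: total = 956
  {Y, W}: total = 1300
  {X, W}: total = 1394
  {X, Y}: total = 1920
Best pair: {Z, W} with total 674.

{Z, W}, total 674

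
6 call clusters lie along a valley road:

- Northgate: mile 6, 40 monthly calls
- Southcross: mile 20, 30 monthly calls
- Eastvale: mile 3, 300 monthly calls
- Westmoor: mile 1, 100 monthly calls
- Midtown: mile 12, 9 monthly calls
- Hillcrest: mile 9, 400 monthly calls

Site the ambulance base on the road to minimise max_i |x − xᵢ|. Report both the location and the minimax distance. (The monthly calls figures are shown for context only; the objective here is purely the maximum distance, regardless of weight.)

location 10.5, max distance 9.5

The 1-center on a line is the midpoint of the two extreme points: leftmost at 1, rightmost at 20.
Optimal location = (1 + 20)/2 = 10.5; maximum distance = (20 − 1)/2 = 9.5.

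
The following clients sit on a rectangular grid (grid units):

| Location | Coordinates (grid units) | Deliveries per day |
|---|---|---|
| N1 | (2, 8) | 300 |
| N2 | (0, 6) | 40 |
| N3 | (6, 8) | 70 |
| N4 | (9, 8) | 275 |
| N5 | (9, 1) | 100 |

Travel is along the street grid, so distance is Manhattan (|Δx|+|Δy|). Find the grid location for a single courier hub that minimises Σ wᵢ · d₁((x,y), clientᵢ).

(6, 8)

Manhattan distance separates: Σwᵢ(|x−xᵢ|+|y−yᵢ|) = Σwᵢ|x−xᵢ| + Σwᵢ|y−yᵢ|, so x and y are optimised independently as 1-D weighted medians.
Total weight W = 785; half = 392.5.
x-coordinate, sorted with cumulative weight:
  x=0 (N2, w=40) cum 40
  x=2 (N1, w=300) cum 340
  x=6 (N3, w=70) cum 410  ← median
  x=9 (N4, w=275) cum 685
  x=9 (N5, w=100) cum 785
⇒ x* = 6
y-coordinate, sorted with cumulative weight:
  y=1 (N5, w=100) cum 100
  y=6 (N2, w=40) cum 140
  y=8 (N1, w=300) cum 440  ← median
  y=8 (N3, w=70) cum 510
  y=8 (N4, w=275) cum 785
⇒ y* = 8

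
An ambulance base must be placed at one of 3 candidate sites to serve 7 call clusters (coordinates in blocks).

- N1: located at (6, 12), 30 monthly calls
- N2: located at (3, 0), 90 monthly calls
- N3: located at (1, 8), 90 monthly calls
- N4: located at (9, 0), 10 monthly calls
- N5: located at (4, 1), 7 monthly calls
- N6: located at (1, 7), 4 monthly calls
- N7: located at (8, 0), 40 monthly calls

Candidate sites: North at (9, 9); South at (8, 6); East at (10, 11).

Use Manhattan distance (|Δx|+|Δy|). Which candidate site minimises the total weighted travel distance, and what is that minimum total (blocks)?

South, total 2445 blocks

Total weighted distance at each candidate:
  North (9, 9): total = 2961
  South (8, 6): total = 2445
  East (10, 11): total = 3654
Minimum is at South with total 2445 blocks.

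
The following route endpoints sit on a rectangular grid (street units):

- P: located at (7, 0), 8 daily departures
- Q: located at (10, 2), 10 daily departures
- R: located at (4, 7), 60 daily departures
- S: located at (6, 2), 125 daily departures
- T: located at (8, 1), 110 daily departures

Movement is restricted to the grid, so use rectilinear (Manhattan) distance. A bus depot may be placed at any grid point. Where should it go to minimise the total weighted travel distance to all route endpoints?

(6, 2)

Manhattan distance separates: Σwᵢ(|x−xᵢ|+|y−yᵢ|) = Σwᵢ|x−xᵢ| + Σwᵢ|y−yᵢ|, so x and y are optimised independently as 1-D weighted medians.
Total weight W = 313; half = 156.5.
x-coordinate, sorted with cumulative weight:
  x=4 (R, w=60) cum 60
  x=6 (S, w=125) cum 185  ← median
  x=7 (P, w=8) cum 193
  x=8 (T, w=110) cum 303
  x=10 (Q, w=10) cum 313
⇒ x* = 6
y-coordinate, sorted with cumulative weight:
  y=0 (P, w=8) cum 8
  y=1 (T, w=110) cum 118
  y=2 (Q, w=10) cum 128
  y=2 (S, w=125) cum 253  ← median
  y=7 (R, w=60) cum 313
⇒ y* = 2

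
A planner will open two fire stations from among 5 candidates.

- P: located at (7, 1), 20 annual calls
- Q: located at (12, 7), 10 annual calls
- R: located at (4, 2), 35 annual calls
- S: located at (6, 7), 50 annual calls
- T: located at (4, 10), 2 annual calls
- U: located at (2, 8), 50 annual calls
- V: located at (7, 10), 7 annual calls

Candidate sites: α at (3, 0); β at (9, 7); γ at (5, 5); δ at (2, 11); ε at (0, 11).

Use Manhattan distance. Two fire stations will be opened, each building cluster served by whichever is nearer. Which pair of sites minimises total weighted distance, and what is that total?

{γ, δ}, total 698

Evaluate every pair (each demand assigned to the nearer of the two):
  {γ, δ}: total = 698
  {β, γ}: total = 787
  {α, γ}: total = 806
  {γ, ε}: total = 809
  {α, β}: total = 836
  {β, δ}: total = 881
  {α, δ}: total = 943
  {β, ε}: total = 985
  {α, ε}: total = 1181
  {δ, ε}: total = 1423
Best pair: {γ, δ} with total 698.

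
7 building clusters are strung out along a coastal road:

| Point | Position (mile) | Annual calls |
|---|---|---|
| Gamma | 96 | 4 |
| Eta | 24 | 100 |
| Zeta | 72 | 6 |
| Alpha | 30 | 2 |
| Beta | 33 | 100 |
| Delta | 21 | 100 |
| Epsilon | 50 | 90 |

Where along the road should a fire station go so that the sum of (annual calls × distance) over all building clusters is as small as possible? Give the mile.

For a sum of weighted absolute distances on a line, the optimum is the weighted median (not the mean). Total weight W = 402; half-weight = 201.
Sort by position and accumulate weight:
  mile 21 (Delta, w=100) → cum 100
  mile 24 (Eta, w=100) → cum 200
  mile 30 (Alpha, w=2) → cum 202  ≥ 201 → median here
  mile 33 (Beta, w=100) → cum 302
  mile 50 (Epsilon, w=90) → cum 392
  mile 72 (Zeta, w=6) → cum 398
  mile 96 (Gamma, w=4) → cum 402
Optimal location: mile 30.

x = 30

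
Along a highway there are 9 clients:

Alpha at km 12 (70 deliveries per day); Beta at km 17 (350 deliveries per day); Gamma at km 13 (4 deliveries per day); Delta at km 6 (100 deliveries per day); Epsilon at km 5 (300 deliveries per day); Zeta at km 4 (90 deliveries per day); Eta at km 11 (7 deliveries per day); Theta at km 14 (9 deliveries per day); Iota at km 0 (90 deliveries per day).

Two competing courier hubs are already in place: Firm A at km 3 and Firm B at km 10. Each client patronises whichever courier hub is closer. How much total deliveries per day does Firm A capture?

The indifferent point is the midpoint (3+10)/2 = 6.5; clients left of it (closer to Firm A at 3) go to Firm A, those right go to Firm B.
  Iota at 0 (w=90) → Firm A
  Zeta at 4 (w=90) → Firm A
  Epsilon at 5 (w=300) → Firm A
  Delta at 6 (w=100) → Firm A
  Eta at 11 (w=7) → Firm B
  Alpha at 12 (w=70) → Firm B
  Gamma at 13 (w=4) → Firm B
  Theta at 14 (w=9) → Firm B
  Beta at 17 (w=350) → Firm B
Firm A captures 580; Firm B captures 440.

580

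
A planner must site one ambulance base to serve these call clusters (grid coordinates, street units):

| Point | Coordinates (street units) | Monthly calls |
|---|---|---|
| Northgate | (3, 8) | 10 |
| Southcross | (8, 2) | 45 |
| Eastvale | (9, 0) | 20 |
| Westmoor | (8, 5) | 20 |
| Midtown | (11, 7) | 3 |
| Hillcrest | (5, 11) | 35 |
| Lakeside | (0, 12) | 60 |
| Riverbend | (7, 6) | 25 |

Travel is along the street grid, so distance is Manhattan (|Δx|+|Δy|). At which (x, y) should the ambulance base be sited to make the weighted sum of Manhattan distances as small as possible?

Manhattan distance separates: Σwᵢ(|x−xᵢ|+|y−yᵢ|) = Σwᵢ|x−xᵢ| + Σwᵢ|y−yᵢ|, so x and y are optimised independently as 1-D weighted medians.
Total weight W = 218; half = 109.
x-coordinate, sorted with cumulative weight:
  x=0 (Lakeside, w=60) cum 60
  x=3 (Northgate, w=10) cum 70
  x=5 (Hillcrest, w=35) cum 105
  x=7 (Riverbend, w=25) cum 130  ← median
  x=8 (Southcross, w=45) cum 175
  x=8 (Westmoor, w=20) cum 195
  x=9 (Eastvale, w=20) cum 215
  x=11 (Midtown, w=3) cum 218
⇒ x* = 7
y-coordinate, sorted with cumulative weight:
  y=0 (Eastvale, w=20) cum 20
  y=2 (Southcross, w=45) cum 65
  y=5 (Westmoor, w=20) cum 85
  y=6 (Riverbend, w=25) cum 110  ← median
  y=7 (Midtown, w=3) cum 113
  y=8 (Northgate, w=10) cum 123
  y=11 (Hillcrest, w=35) cum 158
  y=12 (Lakeside, w=60) cum 218
⇒ y* = 6

(7, 6)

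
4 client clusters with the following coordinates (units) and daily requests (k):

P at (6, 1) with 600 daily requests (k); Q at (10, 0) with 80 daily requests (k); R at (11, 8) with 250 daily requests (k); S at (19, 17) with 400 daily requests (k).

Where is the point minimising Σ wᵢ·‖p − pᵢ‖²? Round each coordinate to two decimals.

The minimiser of Σwᵢ‖p−pᵢ‖² is the weighted centroid p* = (Σwᵢpᵢ)/(Σwᵢ).
Σwᵢ = 1330.
Σwᵢxᵢ = 600·6 + 80·10 + 250·11 + 400·19 = 14750.
Σwᵢyᵢ = 600·1 + 80·0 + 250·8 + 400·17 = 9400.
x* = 14750/1330 = 11.09, y* = 9400/1330 = 7.07.

(11.09, 7.07)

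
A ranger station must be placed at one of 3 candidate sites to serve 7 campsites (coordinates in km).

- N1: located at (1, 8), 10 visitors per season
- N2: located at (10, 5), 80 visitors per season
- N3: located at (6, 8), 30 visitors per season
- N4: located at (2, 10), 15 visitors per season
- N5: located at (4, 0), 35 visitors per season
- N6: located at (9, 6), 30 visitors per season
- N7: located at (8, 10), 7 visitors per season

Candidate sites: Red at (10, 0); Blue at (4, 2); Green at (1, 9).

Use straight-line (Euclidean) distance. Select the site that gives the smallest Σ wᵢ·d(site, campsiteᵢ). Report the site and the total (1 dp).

Blue, total 1241.9 km

Total weighted distance at each candidate:
  Red (10, 0): total = 1444.7
  Blue (4, 2): total = 1241.9
  Green (1, 9): total = 1609.9
Minimum is at Blue with total 1241.9 km.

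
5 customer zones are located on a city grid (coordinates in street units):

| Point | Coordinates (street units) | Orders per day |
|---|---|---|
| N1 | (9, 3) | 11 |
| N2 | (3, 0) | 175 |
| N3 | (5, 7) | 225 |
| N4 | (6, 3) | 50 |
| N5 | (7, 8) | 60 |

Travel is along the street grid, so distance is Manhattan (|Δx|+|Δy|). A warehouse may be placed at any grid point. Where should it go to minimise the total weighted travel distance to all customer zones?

Manhattan distance separates: Σwᵢ(|x−xᵢ|+|y−yᵢ|) = Σwᵢ|x−xᵢ| + Σwᵢ|y−yᵢ|, so x and y are optimised independently as 1-D weighted medians.
Total weight W = 521; half = 260.5.
x-coordinate, sorted with cumulative weight:
  x=3 (N2, w=175) cum 175
  x=5 (N3, w=225) cum 400  ← median
  x=6 (N4, w=50) cum 450
  x=7 (N5, w=60) cum 510
  x=9 (N1, w=11) cum 521
⇒ x* = 5
y-coordinate, sorted with cumulative weight:
  y=0 (N2, w=175) cum 175
  y=3 (N1, w=11) cum 186
  y=3 (N4, w=50) cum 236
  y=7 (N3, w=225) cum 461  ← median
  y=8 (N5, w=60) cum 521
⇒ y* = 7

(5, 7)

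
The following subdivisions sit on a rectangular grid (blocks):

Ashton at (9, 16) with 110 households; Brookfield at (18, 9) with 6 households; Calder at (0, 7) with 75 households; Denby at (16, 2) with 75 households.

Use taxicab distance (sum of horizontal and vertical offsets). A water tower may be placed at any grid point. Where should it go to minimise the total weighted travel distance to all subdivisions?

(9, 7)

Manhattan distance separates: Σwᵢ(|x−xᵢ|+|y−yᵢ|) = Σwᵢ|x−xᵢ| + Σwᵢ|y−yᵢ|, so x and y are optimised independently as 1-D weighted medians.
Total weight W = 266; half = 133.
x-coordinate, sorted with cumulative weight:
  x=0 (Calder, w=75) cum 75
  x=9 (Ashton, w=110) cum 185  ← median
  x=16 (Denby, w=75) cum 260
  x=18 (Brookfield, w=6) cum 266
⇒ x* = 9
y-coordinate, sorted with cumulative weight:
  y=2 (Denby, w=75) cum 75
  y=7 (Calder, w=75) cum 150  ← median
  y=9 (Brookfield, w=6) cum 156
  y=16 (Ashton, w=110) cum 266
⇒ y* = 7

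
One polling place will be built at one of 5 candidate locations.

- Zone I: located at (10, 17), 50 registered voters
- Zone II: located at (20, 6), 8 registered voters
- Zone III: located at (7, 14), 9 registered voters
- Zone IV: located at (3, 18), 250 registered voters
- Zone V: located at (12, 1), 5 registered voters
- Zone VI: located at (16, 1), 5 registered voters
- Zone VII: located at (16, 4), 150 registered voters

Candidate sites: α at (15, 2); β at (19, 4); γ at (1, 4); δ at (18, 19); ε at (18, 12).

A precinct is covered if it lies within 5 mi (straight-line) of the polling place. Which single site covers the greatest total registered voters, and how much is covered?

β, covering 163

Coverage radius r = 5 mi; a point is covered iff (Δx)²+(Δy)² ≤ 5² = 25.
  α (15, 2): covers {Zone V, Zone VI, Zone VII} → 160
  β (19, 4): covers {Zone II, Zone VI, Zone VII} → 163
  γ (1, 4): covers {none} → 0
  δ (18, 19): covers {none} → 0
  ε (18, 12): covers {none} → 0
Maximum coverage at β: 163 registered voters.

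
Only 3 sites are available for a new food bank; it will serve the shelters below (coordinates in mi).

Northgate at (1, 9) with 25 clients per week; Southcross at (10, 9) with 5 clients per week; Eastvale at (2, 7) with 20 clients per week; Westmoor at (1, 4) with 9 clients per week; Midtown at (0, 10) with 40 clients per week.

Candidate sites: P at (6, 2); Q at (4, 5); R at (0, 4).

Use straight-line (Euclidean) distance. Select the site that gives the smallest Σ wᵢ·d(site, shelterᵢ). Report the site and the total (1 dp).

Q, total 502.2 mi

Total weighted distance at each candidate:
  P (6, 2): total = 831.9
  Q (4, 5): total = 502.2
  R (0, 4): total = 504.5
Minimum is at Q with total 502.2 mi.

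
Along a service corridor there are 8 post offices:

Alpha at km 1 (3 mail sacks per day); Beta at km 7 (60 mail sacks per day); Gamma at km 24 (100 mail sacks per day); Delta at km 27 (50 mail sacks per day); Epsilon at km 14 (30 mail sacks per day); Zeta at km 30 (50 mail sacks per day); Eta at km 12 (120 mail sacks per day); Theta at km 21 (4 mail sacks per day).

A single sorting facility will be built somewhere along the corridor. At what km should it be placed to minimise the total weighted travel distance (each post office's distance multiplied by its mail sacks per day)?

For a sum of weighted absolute distances on a line, the optimum is the weighted median (not the mean). Total weight W = 417; half-weight = 208.5.
Sort by position and accumulate weight:
  km 1 (Alpha, w=3) → cum 3
  km 7 (Beta, w=60) → cum 63
  km 12 (Eta, w=120) → cum 183
  km 14 (Epsilon, w=30) → cum 213  ≥ 208.5 → median here
  km 21 (Theta, w=4) → cum 217
  km 24 (Gamma, w=100) → cum 317
  km 27 (Delta, w=50) → cum 367
  km 30 (Zeta, w=50) → cum 417
Optimal location: km 14.

x = 14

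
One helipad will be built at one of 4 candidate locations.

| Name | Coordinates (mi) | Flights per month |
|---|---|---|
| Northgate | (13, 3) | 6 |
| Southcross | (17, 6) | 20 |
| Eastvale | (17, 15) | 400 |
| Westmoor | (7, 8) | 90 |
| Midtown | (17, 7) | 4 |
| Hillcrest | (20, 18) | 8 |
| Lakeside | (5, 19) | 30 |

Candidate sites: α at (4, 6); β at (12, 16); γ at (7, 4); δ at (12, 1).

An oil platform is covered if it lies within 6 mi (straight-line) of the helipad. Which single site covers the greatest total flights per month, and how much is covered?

β, covering 400

Coverage radius r = 6 mi; a point is covered iff (Δx)²+(Δy)² ≤ 6² = 36.
  α (4, 6): covers {Westmoor} → 90
  β (12, 16): covers {Eastvale} → 400
  γ (7, 4): covers {Westmoor} → 90
  δ (12, 1): covers {Northgate} → 6
Maximum coverage at β: 400 flights per month.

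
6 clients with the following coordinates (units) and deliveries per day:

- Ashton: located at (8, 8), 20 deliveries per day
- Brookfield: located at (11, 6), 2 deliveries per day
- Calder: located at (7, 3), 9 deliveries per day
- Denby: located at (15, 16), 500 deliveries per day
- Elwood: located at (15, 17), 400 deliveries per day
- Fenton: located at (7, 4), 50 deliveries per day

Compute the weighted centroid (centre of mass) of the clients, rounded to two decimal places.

The minimiser of Σwᵢ‖p−pᵢ‖² is the weighted centroid p* = (Σwᵢpᵢ)/(Σwᵢ).
Σwᵢ = 981.
Σwᵢxᵢ = 20·8 + 2·11 + 9·7 + 500·15 + 400·15 + 50·7 = 14095.
Σwᵢyᵢ = 20·8 + 2·6 + 9·3 + 500·16 + 400·17 + 50·4 = 15199.
x* = 14095/981 = 14.37, y* = 15199/981 = 15.49.

(14.37, 15.49)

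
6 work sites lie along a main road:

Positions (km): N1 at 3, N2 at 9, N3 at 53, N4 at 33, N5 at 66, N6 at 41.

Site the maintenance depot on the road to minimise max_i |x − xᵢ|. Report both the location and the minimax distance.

The 1-center on a line is the midpoint of the two extreme points: leftmost at 3, rightmost at 66.
Optimal location = (3 + 66)/2 = 34.5; maximum distance = (66 − 3)/2 = 31.5.

location 34.5, max distance 31.5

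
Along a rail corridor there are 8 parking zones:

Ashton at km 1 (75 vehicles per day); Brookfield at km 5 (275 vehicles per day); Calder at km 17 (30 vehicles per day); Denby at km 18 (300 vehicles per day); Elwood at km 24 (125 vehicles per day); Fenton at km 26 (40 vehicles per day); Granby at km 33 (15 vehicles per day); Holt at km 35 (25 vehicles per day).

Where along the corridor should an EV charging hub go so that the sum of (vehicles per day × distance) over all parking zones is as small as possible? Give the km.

For a sum of weighted absolute distances on a line, the optimum is the weighted median (not the mean). Total weight W = 885; half-weight = 442.5.
Sort by position and accumulate weight:
  km 1 (Ashton, w=75) → cum 75
  km 5 (Brookfield, w=275) → cum 350
  km 17 (Calder, w=30) → cum 380
  km 18 (Denby, w=300) → cum 680  ≥ 442.5 → median here
  km 24 (Elwood, w=125) → cum 805
  km 26 (Fenton, w=40) → cum 845
  km 33 (Granby, w=15) → cum 860
  km 35 (Holt, w=25) → cum 885
Optimal location: km 18.

x = 18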